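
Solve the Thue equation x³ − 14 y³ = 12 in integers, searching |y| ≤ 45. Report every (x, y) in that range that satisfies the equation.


The equation is x³ - 14y³ = 12. For fixed y, x³ = 14·y³ + 12, so a solution requires the RHS to be a perfect cube.
Strategy: iterate y from -45 to 45, compute RHS = 14·y³ + 12, and check whether it is a (positive or negative) perfect cube.
Check small values of y:
  y = 0: RHS = 12 is not a perfect cube.
  y = 1: RHS = 26 is not a perfect cube.
  y = -1: RHS = -2 is not a perfect cube.
  y = 2: RHS = 124 is not a perfect cube.
  y = -2: RHS = -100 is not a perfect cube.
  y = 3: RHS = 390 is not a perfect cube.
  y = -3: RHS = -366 is not a perfect cube.
Continuing the search up to |y| = 45 finds no solutions either.
No (x, y) in the scanned range satisfies the equation.

No integer solutions with |y| ≤ 45.


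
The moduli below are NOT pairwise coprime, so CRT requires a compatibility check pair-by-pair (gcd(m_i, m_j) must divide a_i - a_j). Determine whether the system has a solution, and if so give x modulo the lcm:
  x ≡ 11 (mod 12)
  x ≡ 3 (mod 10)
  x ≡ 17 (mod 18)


Moduli 12, 10, 18 are not pairwise coprime, so CRT works modulo lcm(m_i) when all pairwise compatibility conditions hold.
Pairwise compatibility: gcd(m_i, m_j) must divide a_i - a_j for every pair.
Merge one congruence at a time:
  Start: x ≡ 11 (mod 12).
  Combine with x ≡ 3 (mod 10): gcd(12, 10) = 2; 3 - 11 = -8, which IS divisible by 2, so compatible.
    Write x = 11 + 12·t and substitute into x ≡ 3 (mod 10): 12·t ≡ 3 − 11 = -8 (mod 10).
    Divide the congruence (and modulus) by g = 2: 6·t ≡ -4 (mod 5).
    Reduce coefficients mod 5: 1·t ≡ 1 (mod 5).
    So t ≡ 1 (mod 5).
    Then x = 11 + 12·1 = 23, valid modulo lcm(12, 10) = 60: x ≡ 23 (mod 60).
  Combine with x ≡ 17 (mod 18): gcd(60, 18) = 6; 17 - 23 = -6, which IS divisible by 6, so compatible.
    Write x = 23 + 60·t and substitute into x ≡ 17 (mod 18): 60·t ≡ 17 − 23 = -6 (mod 18).
    Divide the congruence (and modulus) by g = 6: 10·t ≡ -1 (mod 3).
    Reduce coefficients mod 3: 1·t ≡ 2 (mod 3).
    So t ≡ 2 (mod 3).
    Then x = 23 + 60·2 = 143, valid modulo lcm(60, 18) = 180: x ≡ 143 (mod 180).
Verify: 143 mod 12 = 11, 143 mod 10 = 3, 143 mod 18 = 17.

x ≡ 143 (mod 180).


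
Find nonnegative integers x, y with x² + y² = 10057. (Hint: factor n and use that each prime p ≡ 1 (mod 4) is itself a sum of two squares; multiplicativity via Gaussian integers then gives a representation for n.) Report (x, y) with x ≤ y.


Step 1: Factor n = 10057 = 89 · 113.
Step 2: Check the mod-4 condition on each prime factor: 89 ≡ 1 (mod 4), exponent 1; 113 ≡ 1 (mod 4), exponent 1.
All primes ≡ 3 (mod 4) appear to even exponent (or don't appear), so by the two-squares theorem n IS expressible as a sum of two squares.
Step 3: Build a representation. Here n = 89 · 113 is a product of primes ≡ 1 (mod 4). Each prime p ≡ 1 (mod 4) is itself a sum of two squares; find a² by testing p − a² for a perfect square:
  89: 89 − 1² = 88, 89 − 2² = 85, 89 − 3² = 80, 89 − 4² = 73, 89 − 5² = 64 = 8² ⇒ 89 = 5² + 8².
  113: 113 − 1² = 112, 113 − 2² = 109, 113 − 3² = 104, 113 − 4² = 97, 113 − 5² = 88, 113 − 6² = 77, 113 − 7² = 64 = 8² ⇒ 113 = 7² + 8².
  Combine using the Brahmagupta–Fibonacci identity (a² + b²)(c² + d²) = (ac − bd)² + (ad + bc)² = (ac + bd)² + (ad − bc)²:
  89 · 113 = 10057: from (5² + 8²)(7² + 8²), take (5·7 − 8·8, 5·8 + 8·7) = (35 − 64, 40 + 56) = (-29, 96); dropping signs (only squares matter) gives (29, 96); check 29² + 96² = 841 + 9216 = 10057 ✓.
Step 4: Order so x ≤ y and verify: 29² + 96² = 841 + 9216 = 10057 = n. ✓

n = 10057 = 29² + 96² (one valid representation with x ≤ y).


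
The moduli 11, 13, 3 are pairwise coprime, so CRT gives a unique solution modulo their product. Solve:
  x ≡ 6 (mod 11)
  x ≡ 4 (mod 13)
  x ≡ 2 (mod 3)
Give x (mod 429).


Moduli 11, 13, 3 are pairwise coprime; by CRT there is a unique solution modulo M = 11 · 13 · 3 = 429.
Solve pairwise, accumulating the modulus:
  Start with x ≡ 6 (mod 11).
  Combine with x ≡ 4 (mod 13): since gcd(11, 13) = 1, we get a unique residue mod 143.
    Write x = 6 + 11·t and substitute into x ≡ 4 (mod 13): 11·t ≡ 4 − 6 = -2 (mod 13).
    Reduce coefficients mod 13: 11·t ≡ 11 (mod 13).
    The inverse of 11 mod 13 is 6 (since 11·6 = 66 = 5·13 + 1), so t ≡ 6·11 = 66 ≡ 1 (mod 13).
    Then x = 6 + 11·1 = 17, valid modulo lcm(11, 13) = 143: x ≡ 17 (mod 143).
  Combine with x ≡ 2 (mod 3): since gcd(143, 3) = 1, we get a unique residue mod 429.
    Write x = 17 + 143·t and substitute into x ≡ 2 (mod 3): 143·t ≡ 2 − 17 = -15 (mod 3).
    Reduce coefficients mod 3: 2·t ≡ 0 (mod 3).
    The inverse of 2 mod 3 is 2 (since 2·2 = 4 = 1·3 + 1), so t ≡ 2·0 = 0 ≡ 0 (mod 3).
    Then x = 17 + 143·0 = 17, valid modulo lcm(143, 3) = 429: x ≡ 17 (mod 429).
Verify: 17 mod 11 = 6 ✓, 17 mod 13 = 4 ✓, 17 mod 3 = 2 ✓.

x ≡ 17 (mod 429).


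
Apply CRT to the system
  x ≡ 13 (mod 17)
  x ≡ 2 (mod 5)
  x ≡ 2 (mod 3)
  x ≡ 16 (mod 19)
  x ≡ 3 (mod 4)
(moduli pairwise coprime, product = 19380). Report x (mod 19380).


Product of moduli M = 17 · 5 · 3 · 19 · 4 = 19380.
Merge one congruence at a time:
  Start: x ≡ 13 (mod 17).
  Combine with x ≡ 2 (mod 5); new modulus lcm = 85.
    Write x = 13 + 17·t and substitute into x ≡ 2 (mod 5): 17·t ≡ 2 − 13 = -11 (mod 5).
    Reduce coefficients mod 5: 2·t ≡ 4 (mod 5).
    The inverse of 2 mod 5 is 3 (since 2·3 = 6 = 1·5 + 1), so t ≡ 3·4 = 12 ≡ 2 (mod 5).
    Then x = 13 + 17·2 = 47, valid modulo lcm(17, 5) = 85: x ≡ 47 (mod 85).
  Combine with x ≡ 2 (mod 3); new modulus lcm = 255.
    Write x = 47 + 85·t and substitute into x ≡ 2 (mod 3): 85·t ≡ 2 − 47 = -45 (mod 3).
    Reduce coefficients mod 3: 1·t ≡ 0 (mod 3).
    So t ≡ 0 (mod 3).
    Then x = 47 + 85·0 = 47, valid modulo lcm(85, 3) = 255: x ≡ 47 (mod 255).
  Combine with x ≡ 16 (mod 19); new modulus lcm = 4845.
    Write x = 47 + 255·t and substitute into x ≡ 16 (mod 19): 255·t ≡ 16 − 47 = -31 (mod 19).
    Reduce coefficients mod 19: 8·t ≡ 7 (mod 19).
    The inverse of 8 mod 19 is 12 (since 8·12 = 96 = 5·19 + 1), so t ≡ 12·7 = 84 ≡ 8 (mod 19).
    Then x = 47 + 255·8 = 2087, valid modulo lcm(255, 19) = 4845: x ≡ 2087 (mod 4845).
  Combine with x ≡ 3 (mod 4); new modulus lcm = 19380.
    Write x = 2087 + 4845·t and substitute into x ≡ 3 (mod 4): 4845·t ≡ 3 − 2087 = -2084 (mod 4).
    Reduce coefficients mod 4: 1·t ≡ 0 (mod 4).
    So t ≡ 0 (mod 4).
    Then x = 2087 + 4845·0 = 2087, valid modulo lcm(4845, 4) = 19380: x ≡ 2087 (mod 19380).
Verify against each original: 2087 mod 17 = 13, 2087 mod 5 = 2, 2087 mod 3 = 2, 2087 mod 19 = 16, 2087 mod 4 = 3.

x ≡ 2087 (mod 19380).


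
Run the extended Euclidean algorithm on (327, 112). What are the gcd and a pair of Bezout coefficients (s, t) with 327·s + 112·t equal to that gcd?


Euclidean algorithm on (327, 112) — divide until remainder is 0:
  327 = 2 · 112 + 103
  112 = 1 · 103 + 9
  103 = 11 · 9 + 4
  9 = 2 · 4 + 1
  4 = 4 · 1 + 0
gcd(327, 112) = 1.
Track Bezout coefficients alongside the remainders: start with r₀ = 327 = a·1 + b·0 (s = 1, t = 0) and r₁ = 112 = a·0 + b·1 (s = 0, t = 1); each new remainder r_{k+1} = r_{k-1} − q_k·r_k inherits s_{k+1} = s_{k-1} − q_k·s_k, t_{k+1} = t_{k-1} − q_k·t_k, so r_k = a·s_k + b·t_k at every step:
  q = 2: r = 103, s = 1 − 2·0 = 1, t = 0 − 2·1 = -2  (check: 327·1 + 112·(-2) = 103)
  q = 1: r = 9, s = 0 − 1·1 = -1, t = 1 − 1·(-2) = 3  (check: 327·(-1) + 112·3 = 9)
  q = 11: r = 4, s = 1 − 11·(-1) = 12, t = -2 − 11·3 = -35  (check: 327·12 + 112·(-35) = 4)
  q = 2: r = 1, s = -1 − 2·12 = -25, t = 3 − 2·(-35) = 73  (check: 327·(-25) + 112·73 = 1)
The row with r = 1 (the gcd) gives the Bezout coefficients s = -25, t = 73.
Result: 327 · (-25) + 112 · (73) = 1.

gcd(327, 112) = 1; s = -25, t = 73 (check: 327·(-25) + 112·73 = 1).


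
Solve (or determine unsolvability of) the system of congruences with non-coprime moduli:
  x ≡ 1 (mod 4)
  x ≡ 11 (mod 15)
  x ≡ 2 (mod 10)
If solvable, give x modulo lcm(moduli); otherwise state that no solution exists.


Moduli 4, 15, 10 are not pairwise coprime, so CRT works modulo lcm(m_i) when all pairwise compatibility conditions hold.
Pairwise compatibility: gcd(m_i, m_j) must divide a_i - a_j for every pair.
Merge one congruence at a time:
  Start: x ≡ 1 (mod 4).
  Combine with x ≡ 11 (mod 15): gcd(4, 15) = 1; 11 - 1 = 10, which IS divisible by 1, so compatible.
    Write x = 1 + 4·t and substitute into x ≡ 11 (mod 15): 4·t ≡ 11 − 1 = 10 (mod 15).
    The inverse of 4 mod 15 is 4 (since 4·4 = 16 = 1·15 + 1), so t ≡ 4·10 = 40 ≡ 10 (mod 15).
    Then x = 1 + 4·10 = 41, valid modulo lcm(4, 15) = 60: x ≡ 41 (mod 60).
  Combine with x ≡ 2 (mod 10): gcd(60, 10) = 10, and 2 - 41 = -39 is NOT divisible by 10.
    ⇒ system is inconsistent (no integer solution).

No solution (the system is inconsistent).


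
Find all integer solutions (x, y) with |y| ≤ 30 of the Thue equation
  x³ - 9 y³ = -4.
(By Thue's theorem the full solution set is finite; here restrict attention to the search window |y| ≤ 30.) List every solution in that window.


The equation is x³ - 9y³ = -4. For fixed y, x³ = 9·y³ − 4, so a solution requires the RHS to be a perfect cube.
Strategy: iterate y from -30 to 30, compute RHS = 9·y³ − 4, and check whether it is a (positive or negative) perfect cube.
Check small values of y:
  y = 0: RHS = -4 is not a perfect cube.
  y = 1: RHS = 5 is not a perfect cube.
  y = -1: RHS = -13 is not a perfect cube.
  y = 2: RHS = 68 is not a perfect cube.
  y = -2: RHS = -76 is not a perfect cube.
  y = 3: RHS = 239 is not a perfect cube.
  y = -3: RHS = -247 is not a perfect cube.
Continuing the search up to |y| = 30 finds no solutions either.
No (x, y) in the scanned range satisfies the equation.

No integer solutions with |y| ≤ 30.


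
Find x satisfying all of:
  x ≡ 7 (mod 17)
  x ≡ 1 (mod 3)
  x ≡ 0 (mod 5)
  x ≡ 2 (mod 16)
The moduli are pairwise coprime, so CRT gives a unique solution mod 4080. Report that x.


Product of moduli M = 17 · 3 · 5 · 16 = 4080.
Merge one congruence at a time:
  Start: x ≡ 7 (mod 17).
  Combine with x ≡ 1 (mod 3); new modulus lcm = 51.
    Write x = 7 + 17·t and substitute into x ≡ 1 (mod 3): 17·t ≡ 1 − 7 = -6 (mod 3).
    Reduce coefficients mod 3: 2·t ≡ 0 (mod 3).
    The inverse of 2 mod 3 is 2 (since 2·2 = 4 = 1·3 + 1), so t ≡ 2·0 = 0 ≡ 0 (mod 3).
    Then x = 7 + 17·0 = 7, valid modulo lcm(17, 3) = 51: x ≡ 7 (mod 51).
  Combine with x ≡ 0 (mod 5); new modulus lcm = 255.
    Write x = 7 + 51·t and substitute into x ≡ 0 (mod 5): 51·t ≡ 0 − 7 = -7 (mod 5).
    Reduce coefficients mod 5: 1·t ≡ 3 (mod 5).
    So t ≡ 3 (mod 5).
    Then x = 7 + 51·3 = 160, valid modulo lcm(51, 5) = 255: x ≡ 160 (mod 255).
  Combine with x ≡ 2 (mod 16); new modulus lcm = 4080.
    Write x = 160 + 255·t and substitute into x ≡ 2 (mod 16): 255·t ≡ 2 − 160 = -158 (mod 16).
    Reduce coefficients mod 16: 15·t ≡ 2 (mod 16).
    The inverse of 15 mod 16 is 15 (since 15·15 = 225 = 14·16 + 1), so t ≡ 15·2 = 30 ≡ 14 (mod 16).
    Then x = 160 + 255·14 = 3730, valid modulo lcm(255, 16) = 4080: x ≡ 3730 (mod 4080).
Verify against each original: 3730 mod 17 = 7, 3730 mod 3 = 1, 3730 mod 5 = 0, 3730 mod 16 = 2.

x ≡ 3730 (mod 4080).


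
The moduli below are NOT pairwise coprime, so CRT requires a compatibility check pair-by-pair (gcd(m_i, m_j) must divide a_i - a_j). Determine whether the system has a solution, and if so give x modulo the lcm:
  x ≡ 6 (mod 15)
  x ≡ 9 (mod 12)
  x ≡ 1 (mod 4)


Moduli 15, 12, 4 are not pairwise coprime, so CRT works modulo lcm(m_i) when all pairwise compatibility conditions hold.
Pairwise compatibility: gcd(m_i, m_j) must divide a_i - a_j for every pair.
Merge one congruence at a time:
  Start: x ≡ 6 (mod 15).
  Combine with x ≡ 9 (mod 12): gcd(15, 12) = 3; 9 - 6 = 3, which IS divisible by 3, so compatible.
    Write x = 6 + 15·t and substitute into x ≡ 9 (mod 12): 15·t ≡ 9 − 6 = 3 (mod 12).
    Divide the congruence (and modulus) by g = 3: 5·t ≡ 1 (mod 4).
    Reduce coefficients mod 4: 1·t ≡ 1 (mod 4).
    So t ≡ 1 (mod 4).
    Then x = 6 + 15·1 = 21, valid modulo lcm(15, 12) = 60: x ≡ 21 (mod 60).
  Combine with x ≡ 1 (mod 4): gcd(60, 4) = 4; 1 - 21 = -20, which IS divisible by 4, so compatible.
    Write x = 21 + 60·t and substitute into x ≡ 1 (mod 4): 60·t ≡ 1 − 21 = -20 (mod 4).
    Divide the congruence (and modulus) by g = 4: 15·t ≡ -5 (mod 1).
    Modulo 1 every t works; take t = 0.
    Then x = 21 + 60·0 = 21, valid modulo lcm(60, 4) = 60: x ≡ 21 (mod 60).
Verify: 21 mod 15 = 6, 21 mod 12 = 9, 21 mod 4 = 1.

x ≡ 21 (mod 60).


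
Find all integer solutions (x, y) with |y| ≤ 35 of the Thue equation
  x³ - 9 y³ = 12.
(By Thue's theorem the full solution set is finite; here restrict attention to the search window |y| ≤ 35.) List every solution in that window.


The equation is x³ - 9y³ = 12. For fixed y, x³ = 9·y³ + 12, so a solution requires the RHS to be a perfect cube.
Strategy: iterate y from -35 to 35, compute RHS = 9·y³ + 12, and check whether it is a (positive or negative) perfect cube.
Check small values of y:
  y = 0: RHS = 12 is not a perfect cube.
  y = 1: RHS = 21 is not a perfect cube.
  y = -1: RHS = 3 is not a perfect cube.
  y = 2: RHS = 84 is not a perfect cube.
  y = -2: RHS = -60 is not a perfect cube.
  y = 3: RHS = 255 is not a perfect cube.
  y = -3: RHS = -231 is not a perfect cube.
Continuing the search up to |y| = 35 finds no solutions either.
No (x, y) in the scanned range satisfies the equation.

No integer solutions with |y| ≤ 35.


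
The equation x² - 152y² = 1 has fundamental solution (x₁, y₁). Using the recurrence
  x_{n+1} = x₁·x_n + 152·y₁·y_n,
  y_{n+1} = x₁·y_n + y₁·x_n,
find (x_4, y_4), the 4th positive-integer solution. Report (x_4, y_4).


Step 1: Find the fundamental solution (x₁, y₁) of x² - 152y² = 1.
  Expand √152 as a continued fraction. a₀ = ⌊√152⌋ = 12; iterate m_{k+1} = d_k·a_k − m_k, d_{k+1} = (152 − m_{k+1}²)/d_k, a_{k+1} = ⌊(a₀ + m_{k+1})/d_{k+1}⌋ (starting m₀ = 0, d₀ = 1), with convergents p_k = a_k·p_{k-1} + p_{k-2}, q_k = a_k·q_{k-1} + q_{k-2} (p₋₁ = 1, q₋₁ = 0):
  k = 0: a₀ = 12; p₀/q₀ = 12/1; p₀² − 152·q₀² = 144 − 152 = -8.
  k = 1: m = 12, d = 8, a = ⌊(12 + 12)/8⌋ = 3; p/q = (3·12 + 1)/(3·1 + 0) = 37/3; p² − 152·q² = 1369 − 1368 = 1.
  The first convergent with p² − 152·q² = 1 gives the fundamental solution (x₁, y₁) = (37, 3).
Step 2: Apply the recurrence (x_{n+1}, y_{n+1}) = (x₁x_n + 152y₁y_n, x₁y_n + y₁x_n) repeatedly.
  From (x_1, y_1) = (37, 3): x_2 = 37·37 + 152·3·3 = 2737; y_2 = 37·3 + 3·37 = 222.
  From (x_2, y_2) = (2737, 222): x_3 = 37·2737 + 152·3·222 = 202501; y_3 = 37·222 + 3·2737 = 16425.
  From (x_3, y_3) = (202501, 16425): x_4 = 37·202501 + 152·3·16425 = 14982337; y_4 = 37·16425 + 3·202501 = 1215228.
Step 3: Verify x_4² - 152·y_4² = 224470421981569 - 224470421981568 = 1 (should be 1). ✓

(x_1, y_1) = (37, 3); (x_4, y_4) = (14982337, 1215228).


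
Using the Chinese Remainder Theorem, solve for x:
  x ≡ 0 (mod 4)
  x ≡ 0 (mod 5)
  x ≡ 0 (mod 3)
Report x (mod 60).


Moduli 4, 5, 3 are pairwise coprime; by CRT there is a unique solution modulo M = 4 · 5 · 3 = 60.
Solve pairwise, accumulating the modulus:
  Start with x ≡ 0 (mod 4).
  Combine with x ≡ 0 (mod 5): since gcd(4, 5) = 1, we get a unique residue mod 20.
    Write x = 0 + 4·t and substitute into x ≡ 0 (mod 5): 4·t ≡ 0 − 0 = 0 (mod 5).
    The inverse of 4 mod 5 is 4 (since 4·4 = 16 = 3·5 + 1), so t ≡ 4·0 = 0 ≡ 0 (mod 5).
    Then x = 0 + 4·0 = 0, valid modulo lcm(4, 5) = 20: x ≡ 0 (mod 20).
  Combine with x ≡ 0 (mod 3): since gcd(20, 3) = 1, we get a unique residue mod 60.
    Write x = 0 + 20·t and substitute into x ≡ 0 (mod 3): 20·t ≡ 0 − 0 = 0 (mod 3).
    Reduce coefficients mod 3: 2·t ≡ 0 (mod 3).
    The inverse of 2 mod 3 is 2 (since 2·2 = 4 = 1·3 + 1), so t ≡ 2·0 = 0 ≡ 0 (mod 3).
    Then x = 0 + 20·0 = 0, valid modulo lcm(20, 3) = 60: x ≡ 0 (mod 60).
Verify: 0 mod 4 = 0 ✓, 0 mod 5 = 0 ✓, 0 mod 3 = 0 ✓.

x ≡ 0 (mod 60).


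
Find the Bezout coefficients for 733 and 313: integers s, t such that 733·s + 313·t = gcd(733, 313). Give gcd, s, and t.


Euclidean algorithm on (733, 313) — divide until remainder is 0:
  733 = 2 · 313 + 107
  313 = 2 · 107 + 99
  107 = 1 · 99 + 8
  99 = 12 · 8 + 3
  8 = 2 · 3 + 2
  3 = 1 · 2 + 1
  2 = 2 · 1 + 0
gcd(733, 313) = 1.
Track Bezout coefficients alongside the remainders: start with r₀ = 733 = a·1 + b·0 (s = 1, t = 0) and r₁ = 313 = a·0 + b·1 (s = 0, t = 1); each new remainder r_{k+1} = r_{k-1} − q_k·r_k inherits s_{k+1} = s_{k-1} − q_k·s_k, t_{k+1} = t_{k-1} − q_k·t_k, so r_k = a·s_k + b·t_k at every step:
  q = 2: r = 107, s = 1 − 2·0 = 1, t = 0 − 2·1 = -2  (check: 733·1 + 313·(-2) = 107)
  q = 2: r = 99, s = 0 − 2·1 = -2, t = 1 − 2·(-2) = 5  (check: 733·(-2) + 313·5 = 99)
  q = 1: r = 8, s = 1 − 1·(-2) = 3, t = -2 − 1·5 = -7  (check: 733·3 + 313·(-7) = 8)
  q = 12: r = 3, s = -2 − 12·3 = -38, t = 5 − 12·(-7) = 89  (check: 733·(-38) + 313·89 = 3)
  q = 2: r = 2, s = 3 − 2·(-38) = 79, t = -7 − 2·89 = -185  (check: 733·79 + 313·(-185) = 2)
  q = 1: r = 1, s = -38 − 1·79 = -117, t = 89 − 1·(-185) = 274  (check: 733·(-117) + 313·274 = 1)
The row with r = 1 (the gcd) gives the Bezout coefficients s = -117, t = 274.
Result: 733 · (-117) + 313 · (274) = 1.

gcd(733, 313) = 1; s = -117, t = 274 (check: 733·(-117) + 313·274 = 1).


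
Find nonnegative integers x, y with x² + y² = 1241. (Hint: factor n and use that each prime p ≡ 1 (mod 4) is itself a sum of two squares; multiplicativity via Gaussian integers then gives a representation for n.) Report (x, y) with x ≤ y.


Step 1: Factor n = 1241 = 17 · 73.
Step 2: Check the mod-4 condition on each prime factor: 17 ≡ 1 (mod 4), exponent 1; 73 ≡ 1 (mod 4), exponent 1.
All primes ≡ 3 (mod 4) appear to even exponent (or don't appear), so by the two-squares theorem n IS expressible as a sum of two squares.
Step 3: Build a representation. Here n = 17 · 73 is a product of primes ≡ 1 (mod 4). Each prime p ≡ 1 (mod 4) is itself a sum of two squares; find a² by testing p − a² for a perfect square:
  17: 17 − 1² = 16 = 4² ⇒ 17 = 1² + 4².
  73: 73 − 1² = 72, 73 − 2² = 69, 73 − 3² = 64 = 8² ⇒ 73 = 3² + 8².
  Combine using the Brahmagupta–Fibonacci identity (a² + b²)(c² + d²) = (ac − bd)² + (ad + bc)² = (ac + bd)² + (ad − bc)²:
  17 · 73 = 1241: from (1² + 4²)(3² + 8²), take (1·3 − 4·8, 1·8 + 4·3) = (3 − 32, 8 + 12) = (-29, 20); dropping signs (only squares matter) gives (29, 20); check 29² + 20² = 841 + 400 = 1241 ✓.
Step 4: Order so x ≤ y and verify: 20² + 29² = 400 + 841 = 1241 = n. ✓

n = 1241 = 20² + 29² (one valid representation with x ≤ y).


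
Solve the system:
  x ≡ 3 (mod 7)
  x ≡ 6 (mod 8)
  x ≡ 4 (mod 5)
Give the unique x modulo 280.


Moduli 7, 8, 5 are pairwise coprime; by CRT there is a unique solution modulo M = 7 · 8 · 5 = 280.
Solve pairwise, accumulating the modulus:
  Start with x ≡ 3 (mod 7).
  Combine with x ≡ 6 (mod 8): since gcd(7, 8) = 1, we get a unique residue mod 56.
    Write x = 3 + 7·t and substitute into x ≡ 6 (mod 8): 7·t ≡ 6 − 3 = 3 (mod 8).
    The inverse of 7 mod 8 is 7 (since 7·7 = 49 = 6·8 + 1), so t ≡ 7·3 = 21 ≡ 5 (mod 8).
    Then x = 3 + 7·5 = 38, valid modulo lcm(7, 8) = 56: x ≡ 38 (mod 56).
  Combine with x ≡ 4 (mod 5): since gcd(56, 5) = 1, we get a unique residue mod 280.
    Write x = 38 + 56·t and substitute into x ≡ 4 (mod 5): 56·t ≡ 4 − 38 = -34 (mod 5).
    Reduce coefficients mod 5: 1·t ≡ 1 (mod 5).
    So t ≡ 1 (mod 5).
    Then x = 38 + 56·1 = 94, valid modulo lcm(56, 5) = 280: x ≡ 94 (mod 280).
Verify: 94 mod 7 = 3 ✓, 94 mod 8 = 6 ✓, 94 mod 5 = 4 ✓.

x ≡ 94 (mod 280).


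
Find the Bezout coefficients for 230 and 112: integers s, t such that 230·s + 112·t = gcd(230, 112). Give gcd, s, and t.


Euclidean algorithm on (230, 112) — divide until remainder is 0:
  230 = 2 · 112 + 6
  112 = 18 · 6 + 4
  6 = 1 · 4 + 2
  4 = 2 · 2 + 0
gcd(230, 112) = 2.
Track Bezout coefficients alongside the remainders: start with r₀ = 230 = a·1 + b·0 (s = 1, t = 0) and r₁ = 112 = a·0 + b·1 (s = 0, t = 1); each new remainder r_{k+1} = r_{k-1} − q_k·r_k inherits s_{k+1} = s_{k-1} − q_k·s_k, t_{k+1} = t_{k-1} − q_k·t_k, so r_k = a·s_k + b·t_k at every step:
  q = 2: r = 6, s = 1 − 2·0 = 1, t = 0 − 2·1 = -2  (check: 230·1 + 112·(-2) = 6)
  q = 18: r = 4, s = 0 − 18·1 = -18, t = 1 − 18·(-2) = 37  (check: 230·(-18) + 112·37 = 4)
  q = 1: r = 2, s = 1 − 1·(-18) = 19, t = -2 − 1·37 = -39  (check: 230·19 + 112·(-39) = 2)
The row with r = 2 (the gcd) gives the Bezout coefficients s = 19, t = -39.
Result: 230 · (19) + 112 · (-39) = 2.

gcd(230, 112) = 2; s = 19, t = -39 (check: 230·19 + 112·(-39) = 2).


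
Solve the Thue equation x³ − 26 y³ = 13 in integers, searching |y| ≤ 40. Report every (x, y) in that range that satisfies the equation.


The equation is x³ - 26y³ = 13. For fixed y, x³ = 26·y³ + 13, so a solution requires the RHS to be a perfect cube.
Strategy: iterate y from -40 to 40, compute RHS = 26·y³ + 13, and check whether it is a (positive or negative) perfect cube.
Check small values of y:
  y = 0: RHS = 13 is not a perfect cube.
  y = 1: RHS = 39 is not a perfect cube.
  y = -1: RHS = -13 is not a perfect cube.
  y = 2: RHS = 221 is not a perfect cube.
  y = -2: RHS = -195 is not a perfect cube.
  y = 3: RHS = 715 is not a perfect cube.
  y = -3: RHS = -689 is not a perfect cube.
Continuing the search up to |y| = 40 finds no solutions either.
No (x, y) in the scanned range satisfies the equation.

No integer solutions with |y| ≤ 40.


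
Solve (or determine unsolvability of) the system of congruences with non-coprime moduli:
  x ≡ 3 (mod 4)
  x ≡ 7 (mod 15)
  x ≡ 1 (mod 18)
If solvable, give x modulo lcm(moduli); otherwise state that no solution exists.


Moduli 4, 15, 18 are not pairwise coprime, so CRT works modulo lcm(m_i) when all pairwise compatibility conditions hold.
Pairwise compatibility: gcd(m_i, m_j) must divide a_i - a_j for every pair.
Merge one congruence at a time:
  Start: x ≡ 3 (mod 4).
  Combine with x ≡ 7 (mod 15): gcd(4, 15) = 1; 7 - 3 = 4, which IS divisible by 1, so compatible.
    Write x = 3 + 4·t and substitute into x ≡ 7 (mod 15): 4·t ≡ 7 − 3 = 4 (mod 15).
    The inverse of 4 mod 15 is 4 (since 4·4 = 16 = 1·15 + 1), so t ≡ 4·4 = 16 ≡ 1 (mod 15).
    Then x = 3 + 4·1 = 7, valid modulo lcm(4, 15) = 60: x ≡ 7 (mod 60).
  Combine with x ≡ 1 (mod 18): gcd(60, 18) = 6; 1 - 7 = -6, which IS divisible by 6, so compatible.
    Write x = 7 + 60·t and substitute into x ≡ 1 (mod 18): 60·t ≡ 1 − 7 = -6 (mod 18).
    Divide the congruence (and modulus) by g = 6: 10·t ≡ -1 (mod 3).
    Reduce coefficients mod 3: 1·t ≡ 2 (mod 3).
    So t ≡ 2 (mod 3).
    Then x = 7 + 60·2 = 127, valid modulo lcm(60, 18) = 180: x ≡ 127 (mod 180).
Verify: 127 mod 4 = 3, 127 mod 15 = 7, 127 mod 18 = 1.

x ≡ 127 (mod 180).


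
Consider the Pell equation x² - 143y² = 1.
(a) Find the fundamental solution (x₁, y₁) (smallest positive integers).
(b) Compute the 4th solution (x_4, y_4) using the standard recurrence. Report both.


Step 1: Find the fundamental solution (x₁, y₁) of x² - 143y² = 1.
  Expand √143 as a continued fraction. a₀ = ⌊√143⌋ = 11; iterate m_{k+1} = d_k·a_k − m_k, d_{k+1} = (143 − m_{k+1}²)/d_k, a_{k+1} = ⌊(a₀ + m_{k+1})/d_{k+1}⌋ (starting m₀ = 0, d₀ = 1), with convergents p_k = a_k·p_{k-1} + p_{k-2}, q_k = a_k·q_{k-1} + q_{k-2} (p₋₁ = 1, q₋₁ = 0):
  k = 0: a₀ = 11; p₀/q₀ = 11/1; p₀² − 143·q₀² = 121 − 143 = -22.
  k = 1: m = 11, d = 22, a = ⌊(11 + 11)/22⌋ = 1; p/q = (1·11 + 1)/(1·1 + 0) = 12/1; p² − 143·q² = 144 − 143 = 1.
  The first convergent with p² − 143·q² = 1 gives the fundamental solution (x₁, y₁) = (12, 1).
Step 2: Apply the recurrence (x_{n+1}, y_{n+1}) = (x₁x_n + 143y₁y_n, x₁y_n + y₁x_n) repeatedly.
  From (x_1, y_1) = (12, 1): x_2 = 12·12 + 143·1·1 = 287; y_2 = 12·1 + 1·12 = 24.
  From (x_2, y_2) = (287, 24): x_3 = 12·287 + 143·1·24 = 6876; y_3 = 12·24 + 1·287 = 575.
  From (x_3, y_3) = (6876, 575): x_4 = 12·6876 + 143·1·575 = 164737; y_4 = 12·575 + 1·6876 = 13776.
Step 3: Verify x_4² - 143·y_4² = 27138279169 - 27138279168 = 1 (should be 1). ✓

(x_1, y_1) = (12, 1); (x_4, y_4) = (164737, 13776).


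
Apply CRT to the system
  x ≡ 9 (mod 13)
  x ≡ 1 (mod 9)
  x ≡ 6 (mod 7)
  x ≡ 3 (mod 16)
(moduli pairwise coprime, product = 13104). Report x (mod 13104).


Product of moduli M = 13 · 9 · 7 · 16 = 13104.
Merge one congruence at a time:
  Start: x ≡ 9 (mod 13).
  Combine with x ≡ 1 (mod 9); new modulus lcm = 117.
    Write x = 9 + 13·t and substitute into x ≡ 1 (mod 9): 13·t ≡ 1 − 9 = -8 (mod 9).
    Reduce coefficients mod 9: 4·t ≡ 1 (mod 9).
    The inverse of 4 mod 9 is 7 (since 4·7 = 28 = 3·9 + 1), so t ≡ 7·1 = 7 ≡ 7 (mod 9).
    Then x = 9 + 13·7 = 100, valid modulo lcm(13, 9) = 117: x ≡ 100 (mod 117).
  Combine with x ≡ 6 (mod 7); new modulus lcm = 819.
    Write x = 100 + 117·t and substitute into x ≡ 6 (mod 7): 117·t ≡ 6 − 100 = -94 (mod 7).
    Reduce coefficients mod 7: 5·t ≡ 4 (mod 7).
    The inverse of 5 mod 7 is 3 (since 5·3 = 15 = 2·7 + 1), so t ≡ 3·4 = 12 ≡ 5 (mod 7).
    Then x = 100 + 117·5 = 685, valid modulo lcm(117, 7) = 819: x ≡ 685 (mod 819).
  Combine with x ≡ 3 (mod 16); new modulus lcm = 13104.
    Write x = 685 + 819·t and substitute into x ≡ 3 (mod 16): 819·t ≡ 3 − 685 = -682 (mod 16).
    Reduce coefficients mod 16: 3·t ≡ 6 (mod 16).
    The inverse of 3 mod 16 is 11 (since 3·11 = 33 = 2·16 + 1), so t ≡ 11·6 = 66 ≡ 2 (mod 16).
    Then x = 685 + 819·2 = 2323, valid modulo lcm(819, 16) = 13104: x ≡ 2323 (mod 13104).
Verify against each original: 2323 mod 13 = 9, 2323 mod 9 = 1, 2323 mod 7 = 6, 2323 mod 16 = 3.

x ≡ 2323 (mod 13104).


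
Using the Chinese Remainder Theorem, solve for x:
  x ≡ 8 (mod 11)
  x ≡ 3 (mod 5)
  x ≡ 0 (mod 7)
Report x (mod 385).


Moduli 11, 5, 7 are pairwise coprime; by CRT there is a unique solution modulo M = 11 · 5 · 7 = 385.
Solve pairwise, accumulating the modulus:
  Start with x ≡ 8 (mod 11).
  Combine with x ≡ 3 (mod 5): since gcd(11, 5) = 1, we get a unique residue mod 55.
    Write x = 8 + 11·t and substitute into x ≡ 3 (mod 5): 11·t ≡ 3 − 8 = -5 (mod 5).
    Reduce coefficients mod 5: 1·t ≡ 0 (mod 5).
    So t ≡ 0 (mod 5).
    Then x = 8 + 11·0 = 8, valid modulo lcm(11, 5) = 55: x ≡ 8 (mod 55).
  Combine with x ≡ 0 (mod 7): since gcd(55, 7) = 1, we get a unique residue mod 385.
    Write x = 8 + 55·t and substitute into x ≡ 0 (mod 7): 55·t ≡ 0 − 8 = -8 (mod 7).
    Reduce coefficients mod 7: 6·t ≡ 6 (mod 7).
    The inverse of 6 mod 7 is 6 (since 6·6 = 36 = 5·7 + 1), so t ≡ 6·6 = 36 ≡ 1 (mod 7).
    Then x = 8 + 55·1 = 63, valid modulo lcm(55, 7) = 385: x ≡ 63 (mod 385).
Verify: 63 mod 11 = 8 ✓, 63 mod 5 = 3 ✓, 63 mod 7 = 0 ✓.

x ≡ 63 (mod 385).


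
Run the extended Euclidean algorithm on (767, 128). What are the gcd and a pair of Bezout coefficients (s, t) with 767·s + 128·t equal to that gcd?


Euclidean algorithm on (767, 128) — divide until remainder is 0:
  767 = 5 · 128 + 127
  128 = 1 · 127 + 1
  127 = 127 · 1 + 0
gcd(767, 128) = 1.
Track Bezout coefficients alongside the remainders: start with r₀ = 767 = a·1 + b·0 (s = 1, t = 0) and r₁ = 128 = a·0 + b·1 (s = 0, t = 1); each new remainder r_{k+1} = r_{k-1} − q_k·r_k inherits s_{k+1} = s_{k-1} − q_k·s_k, t_{k+1} = t_{k-1} − q_k·t_k, so r_k = a·s_k + b·t_k at every step:
  q = 5: r = 127, s = 1 − 5·0 = 1, t = 0 − 5·1 = -5  (check: 767·1 + 128·(-5) = 127)
  q = 1: r = 1, s = 0 − 1·1 = -1, t = 1 − 1·(-5) = 6  (check: 767·(-1) + 128·6 = 1)
The row with r = 1 (the gcd) gives the Bezout coefficients s = -1, t = 6.
Result: 767 · (-1) + 128 · (6) = 1.

gcd(767, 128) = 1; s = -1, t = 6 (check: 767·(-1) + 128·6 = 1).


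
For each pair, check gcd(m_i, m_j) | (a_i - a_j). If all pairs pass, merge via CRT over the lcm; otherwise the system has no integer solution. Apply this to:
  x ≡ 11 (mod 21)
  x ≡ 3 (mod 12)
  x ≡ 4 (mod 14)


Moduli 21, 12, 14 are not pairwise coprime, so CRT works modulo lcm(m_i) when all pairwise compatibility conditions hold.
Pairwise compatibility: gcd(m_i, m_j) must divide a_i - a_j for every pair.
Merge one congruence at a time:
  Start: x ≡ 11 (mod 21).
  Combine with x ≡ 3 (mod 12): gcd(21, 12) = 3, and 3 - 11 = -8 is NOT divisible by 3.
    ⇒ system is inconsistent (no integer solution).

No solution (the system is inconsistent).


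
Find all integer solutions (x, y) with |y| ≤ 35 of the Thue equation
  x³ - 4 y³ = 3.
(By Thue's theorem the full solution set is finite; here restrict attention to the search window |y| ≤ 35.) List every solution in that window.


The equation is x³ - 4y³ = 3. For fixed y, x³ = 4·y³ + 3, so a solution requires the RHS to be a perfect cube.
Strategy: iterate y from -35 to 35, compute RHS = 4·y³ + 3, and check whether it is a (positive or negative) perfect cube.
Check small values of y:
  y = 0: RHS = 3 is not a perfect cube.
  y = 1: RHS = 7 is not a perfect cube.
  y = -1: RHS = -1 = (-1)³ ⇒ x = -1 works.
  y = 2: RHS = 35 is not a perfect cube.
  y = -2: RHS = -29 is not a perfect cube.
  y = 3: RHS = 111 is not a perfect cube.
  y = -3: RHS = -105 is not a perfect cube.
Continuing the search up to |y| = 35 finds no further solutions beyond those listed.
Collected solutions: (-1, -1).

Solutions (with |y| ≤ 35): (-1, -1).


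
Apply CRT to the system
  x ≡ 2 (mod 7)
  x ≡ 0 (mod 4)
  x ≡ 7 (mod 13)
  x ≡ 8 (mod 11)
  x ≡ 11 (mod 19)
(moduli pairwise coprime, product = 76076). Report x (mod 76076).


Product of moduli M = 7 · 4 · 13 · 11 · 19 = 76076.
Merge one congruence at a time:
  Start: x ≡ 2 (mod 7).
  Combine with x ≡ 0 (mod 4); new modulus lcm = 28.
    Write x = 2 + 7·t and substitute into x ≡ 0 (mod 4): 7·t ≡ 0 − 2 = -2 (mod 4).
    Reduce coefficients mod 4: 3·t ≡ 2 (mod 4).
    The inverse of 3 mod 4 is 3 (since 3·3 = 9 = 2·4 + 1), so t ≡ 3·2 = 6 ≡ 2 (mod 4).
    Then x = 2 + 7·2 = 16, valid modulo lcm(7, 4) = 28: x ≡ 16 (mod 28).
  Combine with x ≡ 7 (mod 13); new modulus lcm = 364.
    Write x = 16 + 28·t and substitute into x ≡ 7 (mod 13): 28·t ≡ 7 − 16 = -9 (mod 13).
    Reduce coefficients mod 13: 2·t ≡ 4 (mod 13).
    The inverse of 2 mod 13 is 7 (since 2·7 = 14 = 1·13 + 1), so t ≡ 7·4 = 28 ≡ 2 (mod 13).
    Then x = 16 + 28·2 = 72, valid modulo lcm(28, 13) = 364: x ≡ 72 (mod 364).
  Combine with x ≡ 8 (mod 11); new modulus lcm = 4004.
    Write x = 72 + 364·t and substitute into x ≡ 8 (mod 11): 364·t ≡ 8 − 72 = -64 (mod 11).
    Reduce coefficients mod 11: 1·t ≡ 2 (mod 11).
    So t ≡ 2 (mod 11).
    Then x = 72 + 364·2 = 800, valid modulo lcm(364, 11) = 4004: x ≡ 800 (mod 4004).
  Combine with x ≡ 11 (mod 19); new modulus lcm = 76076.
    Write x = 800 + 4004·t and substitute into x ≡ 11 (mod 19): 4004·t ≡ 11 − 800 = -789 (mod 19).
    Reduce coefficients mod 19: 14·t ≡ 9 (mod 19).
    The inverse of 14 mod 19 is 15 (since 14·15 = 210 = 11·19 + 1), so t ≡ 15·9 = 135 ≡ 2 (mod 19).
    Then x = 800 + 4004·2 = 8808, valid modulo lcm(4004, 19) = 76076: x ≡ 8808 (mod 76076).
Verify against each original: 8808 mod 7 = 2, 8808 mod 4 = 0, 8808 mod 13 = 7, 8808 mod 11 = 8, 8808 mod 19 = 11.

x ≡ 8808 (mod 76076).


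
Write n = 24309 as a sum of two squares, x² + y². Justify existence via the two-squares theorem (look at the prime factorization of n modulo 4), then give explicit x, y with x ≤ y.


Step 1: Factor n = 24309 = 3^2 · 37 · 73.
Step 2: Check the mod-4 condition on each prime factor: 3 ≡ 3 (mod 4), exponent 2 (must be even); 37 ≡ 1 (mod 4), exponent 1; 73 ≡ 1 (mod 4), exponent 1.
All primes ≡ 3 (mod 4) appear to even exponent (or don't appear), so by the two-squares theorem n IS expressible as a sum of two squares.
Step 3: Build a representation. Group n = k² · m with k = 3 and m = 37 · 73 = 2701 (a product of primes ≡ 1 (mod 4)); a representation of m scales to one of n via (k·x)² + (k·y)² = k²(x² + y²). Each prime p ≡ 1 (mod 4) is itself a sum of two squares; find a² by testing p − a² for a perfect square:
  37: 37 − 1² = 36 = 6² ⇒ 37 = 1² + 6².
  73: 73 − 1² = 72, 73 − 2² = 69, 73 − 3² = 64 = 8² ⇒ 73 = 3² + 8².
  Combine using the Brahmagupta–Fibonacci identity (a² + b²)(c² + d²) = (ac − bd)² + (ad + bc)² = (ac + bd)² + (ad − bc)²:
  37 · 73 = 2701: from (1² + 6²)(3² + 8²), take (1·3 − 6·8, 1·8 + 6·3) = (3 − 48, 8 + 18) = (-45, 26); dropping signs (only squares matter) gives (45, 26); check 45² + 26² = 2025 + 676 = 2701 ✓.
  Scale by k = 3: (3·45, 3·26) = (135, 78).
Step 4: Order so x ≤ y and verify: 78² + 135² = 6084 + 18225 = 24309 = n. ✓

n = 24309 = 78² + 135² (one valid representation with x ≤ y).


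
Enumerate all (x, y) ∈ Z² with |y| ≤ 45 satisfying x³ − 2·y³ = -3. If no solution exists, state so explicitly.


The equation is x³ - 2y³ = -3. For fixed y, x³ = 2·y³ − 3, so a solution requires the RHS to be a perfect cube.
Strategy: iterate y from -45 to 45, compute RHS = 2·y³ − 3, and check whether it is a (positive or negative) perfect cube.
Check small values of y:
  y = 0: RHS = -3 is not a perfect cube.
  y = 1: RHS = -1 = (-1)³ ⇒ x = -1 works.
  y = -1: RHS = -5 is not a perfect cube.
  y = 2: RHS = 13 is not a perfect cube.
  y = -2: RHS = -19 is not a perfect cube.
  y = 3: RHS = 51 is not a perfect cube.
  y = -3: RHS = -57 is not a perfect cube.
Continuing, at y = 4: RHS = 125 = (5)³ ⇒ x = 5 works.
Searching the remaining y in |y| ≤ 45 finds no further solutions.
Collected solutions: (-1, 1), (5, 4).

Solutions (with |y| ≤ 45): (-1, 1), (5, 4).


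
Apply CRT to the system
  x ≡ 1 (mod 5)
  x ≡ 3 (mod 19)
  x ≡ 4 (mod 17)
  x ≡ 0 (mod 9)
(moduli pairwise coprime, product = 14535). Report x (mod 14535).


Product of moduli M = 5 · 19 · 17 · 9 = 14535.
Merge one congruence at a time:
  Start: x ≡ 1 (mod 5).
  Combine with x ≡ 3 (mod 19); new modulus lcm = 95.
    Write x = 1 + 5·t and substitute into x ≡ 3 (mod 19): 5·t ≡ 3 − 1 = 2 (mod 19).
    The inverse of 5 mod 19 is 4 (since 5·4 = 20 = 1·19 + 1), so t ≡ 4·2 = 8 ≡ 8 (mod 19).
    Then x = 1 + 5·8 = 41, valid modulo lcm(5, 19) = 95: x ≡ 41 (mod 95).
  Combine with x ≡ 4 (mod 17); new modulus lcm = 1615.
    Write x = 41 + 95·t and substitute into x ≡ 4 (mod 17): 95·t ≡ 4 − 41 = -37 (mod 17).
    Reduce coefficients mod 17: 10·t ≡ 14 (mod 17).
    The inverse of 10 mod 17 is 12 (since 10·12 = 120 = 7·17 + 1), so t ≡ 12·14 = 168 ≡ 15 (mod 17).
    Then x = 41 + 95·15 = 1466, valid modulo lcm(95, 17) = 1615: x ≡ 1466 (mod 1615).
  Combine with x ≡ 0 (mod 9); new modulus lcm = 14535.
    Write x = 1466 + 1615·t and substitute into x ≡ 0 (mod 9): 1615·t ≡ 0 − 1466 = -1466 (mod 9).
    Reduce coefficients mod 9: 4·t ≡ 1 (mod 9).
    The inverse of 4 mod 9 is 7 (since 4·7 = 28 = 3·9 + 1), so t ≡ 7·1 = 7 ≡ 7 (mod 9).
    Then x = 1466 + 1615·7 = 12771, valid modulo lcm(1615, 9) = 14535: x ≡ 12771 (mod 14535).
Verify against each original: 12771 mod 5 = 1, 12771 mod 19 = 3, 12771 mod 17 = 4, 12771 mod 9 = 0.

x ≡ 12771 (mod 14535).


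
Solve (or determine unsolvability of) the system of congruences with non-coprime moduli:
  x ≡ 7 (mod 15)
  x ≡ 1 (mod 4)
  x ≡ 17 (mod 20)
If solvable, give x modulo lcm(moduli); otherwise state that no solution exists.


Moduli 15, 4, 20 are not pairwise coprime, so CRT works modulo lcm(m_i) when all pairwise compatibility conditions hold.
Pairwise compatibility: gcd(m_i, m_j) must divide a_i - a_j for every pair.
Merge one congruence at a time:
  Start: x ≡ 7 (mod 15).
  Combine with x ≡ 1 (mod 4): gcd(15, 4) = 1; 1 - 7 = -6, which IS divisible by 1, so compatible.
    Write x = 7 + 15·t and substitute into x ≡ 1 (mod 4): 15·t ≡ 1 − 7 = -6 (mod 4).
    Reduce coefficients mod 4: 3·t ≡ 2 (mod 4).
    The inverse of 3 mod 4 is 3 (since 3·3 = 9 = 2·4 + 1), so t ≡ 3·2 = 6 ≡ 2 (mod 4).
    Then x = 7 + 15·2 = 37, valid modulo lcm(15, 4) = 60: x ≡ 37 (mod 60).
  Combine with x ≡ 17 (mod 20): gcd(60, 20) = 20; 17 - 37 = -20, which IS divisible by 20, so compatible.
    Write x = 37 + 60·t and substitute into x ≡ 17 (mod 20): 60·t ≡ 17 − 37 = -20 (mod 20).
    Divide the congruence (and modulus) by g = 20: 3·t ≡ -1 (mod 1).
    Modulo 1 every t works; take t = 0.
    Then x = 37 + 60·0 = 37, valid modulo lcm(60, 20) = 60: x ≡ 37 (mod 60).
Verify: 37 mod 15 = 7, 37 mod 4 = 1, 37 mod 20 = 17.

x ≡ 37 (mod 60).


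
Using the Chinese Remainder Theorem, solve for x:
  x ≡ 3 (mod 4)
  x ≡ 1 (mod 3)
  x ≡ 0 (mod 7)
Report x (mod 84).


Moduli 4, 3, 7 are pairwise coprime; by CRT there is a unique solution modulo M = 4 · 3 · 7 = 84.
Solve pairwise, accumulating the modulus:
  Start with x ≡ 3 (mod 4).
  Combine with x ≡ 1 (mod 3): since gcd(4, 3) = 1, we get a unique residue mod 12.
    Write x = 3 + 4·t and substitute into x ≡ 1 (mod 3): 4·t ≡ 1 − 3 = -2 (mod 3).
    Reduce coefficients mod 3: 1·t ≡ 1 (mod 3).
    So t ≡ 1 (mod 3).
    Then x = 3 + 4·1 = 7, valid modulo lcm(4, 3) = 12: x ≡ 7 (mod 12).
  Combine with x ≡ 0 (mod 7): since gcd(12, 7) = 1, we get a unique residue mod 84.
    Write x = 7 + 12·t and substitute into x ≡ 0 (mod 7): 12·t ≡ 0 − 7 = -7 (mod 7).
    Reduce coefficients mod 7: 5·t ≡ 0 (mod 7).
    The inverse of 5 mod 7 is 3 (since 5·3 = 15 = 2·7 + 1), so t ≡ 3·0 = 0 ≡ 0 (mod 7).
    Then x = 7 + 12·0 = 7, valid modulo lcm(12, 7) = 84: x ≡ 7 (mod 84).
Verify: 7 mod 4 = 3 ✓, 7 mod 3 = 1 ✓, 7 mod 7 = 0 ✓.

x ≡ 7 (mod 84).


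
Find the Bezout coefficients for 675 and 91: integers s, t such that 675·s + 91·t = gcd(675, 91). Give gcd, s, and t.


Euclidean algorithm on (675, 91) — divide until remainder is 0:
  675 = 7 · 91 + 38
  91 = 2 · 38 + 15
  38 = 2 · 15 + 8
  15 = 1 · 8 + 7
  8 = 1 · 7 + 1
  7 = 7 · 1 + 0
gcd(675, 91) = 1.
Track Bezout coefficients alongside the remainders: start with r₀ = 675 = a·1 + b·0 (s = 1, t = 0) and r₁ = 91 = a·0 + b·1 (s = 0, t = 1); each new remainder r_{k+1} = r_{k-1} − q_k·r_k inherits s_{k+1} = s_{k-1} − q_k·s_k, t_{k+1} = t_{k-1} − q_k·t_k, so r_k = a·s_k + b·t_k at every step:
  q = 7: r = 38, s = 1 − 7·0 = 1, t = 0 − 7·1 = -7  (check: 675·1 + 91·(-7) = 38)
  q = 2: r = 15, s = 0 − 2·1 = -2, t = 1 − 2·(-7) = 15  (check: 675·(-2) + 91·15 = 15)
  q = 2: r = 8, s = 1 − 2·(-2) = 5, t = -7 − 2·15 = -37  (check: 675·5 + 91·(-37) = 8)
  q = 1: r = 7, s = -2 − 1·5 = -7, t = 15 − 1·(-37) = 52  (check: 675·(-7) + 91·52 = 7)
  q = 1: r = 1, s = 5 − 1·(-7) = 12, t = -37 − 1·52 = -89  (check: 675·12 + 91·(-89) = 1)
The row with r = 1 (the gcd) gives the Bezout coefficients s = 12, t = -89.
Result: 675 · (12) + 91 · (-89) = 1.

gcd(675, 91) = 1; s = 12, t = -89 (check: 675·12 + 91·(-89) = 1).


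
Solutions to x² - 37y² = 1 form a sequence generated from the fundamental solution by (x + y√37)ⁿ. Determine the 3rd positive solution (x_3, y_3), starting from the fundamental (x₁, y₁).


Step 1: Find the fundamental solution (x₁, y₁) of x² - 37y² = 1.
  Expand √37 as a continued fraction. a₀ = ⌊√37⌋ = 6; iterate m_{k+1} = d_k·a_k − m_k, d_{k+1} = (37 − m_{k+1}²)/d_k, a_{k+1} = ⌊(a₀ + m_{k+1})/d_{k+1}⌋ (starting m₀ = 0, d₀ = 1), with convergents p_k = a_k·p_{k-1} + p_{k-2}, q_k = a_k·q_{k-1} + q_{k-2} (p₋₁ = 1, q₋₁ = 0):
  k = 0: a₀ = 6; p₀/q₀ = 6/1; p₀² − 37·q₀² = 36 − 37 = -1.
  k = 1: m = 6, d = 1, a = ⌊(6 + 6)/1⌋ = 12; p/q = (12·6 + 1)/(12·1 + 0) = 73/12; p² − 37·q² = 5329 − 5328 = 1.
  The first convergent with p² − 37·q² = 1 gives the fundamental solution (x₁, y₁) = (73, 12).
Step 2: Apply the recurrence (x_{n+1}, y_{n+1}) = (x₁x_n + 37y₁y_n, x₁y_n + y₁x_n) repeatedly.
  From (x_1, y_1) = (73, 12): x_2 = 73·73 + 37·12·12 = 10657; y_2 = 73·12 + 12·73 = 1752.
  From (x_2, y_2) = (10657, 1752): x_3 = 73·10657 + 37·12·1752 = 1555849; y_3 = 73·1752 + 12·10657 = 255780.
Step 3: Verify x_3² - 37·y_3² = 2420666110801 - 2420666110800 = 1 (should be 1). ✓

(x_1, y_1) = (73, 12); (x_3, y_3) = (1555849, 255780).
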